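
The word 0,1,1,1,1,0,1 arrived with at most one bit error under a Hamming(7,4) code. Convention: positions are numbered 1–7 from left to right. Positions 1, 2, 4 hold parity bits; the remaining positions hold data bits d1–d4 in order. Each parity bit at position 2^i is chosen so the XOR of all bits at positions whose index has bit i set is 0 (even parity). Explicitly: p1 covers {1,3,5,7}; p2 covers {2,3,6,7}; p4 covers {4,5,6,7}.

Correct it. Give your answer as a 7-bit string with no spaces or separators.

s1 (pos 1,3,5,7): 0⊕1⊕1⊕1 = 1
s2 (pos 2,3,6,7): 1⊕1⊕0⊕1 = 1
s4 (pos 4,5,6,7): 1⊕1⊕0⊕1 = 1
Syndrome s4…s1 = 111 → error at position 7.
Flip position 7: 0111101 → 0111100

0111100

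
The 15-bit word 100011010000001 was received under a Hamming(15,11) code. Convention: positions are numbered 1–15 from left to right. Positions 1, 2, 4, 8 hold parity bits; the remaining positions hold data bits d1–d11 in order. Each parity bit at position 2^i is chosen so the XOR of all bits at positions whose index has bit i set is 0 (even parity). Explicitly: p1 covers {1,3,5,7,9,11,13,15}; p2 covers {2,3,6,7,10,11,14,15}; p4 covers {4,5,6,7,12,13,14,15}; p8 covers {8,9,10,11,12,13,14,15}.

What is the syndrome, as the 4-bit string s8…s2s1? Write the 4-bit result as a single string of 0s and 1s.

0101

s1 (pos 1,3,5,7,9,11,13,15): 1⊕0⊕1⊕0⊕0⊕0⊕0⊕1 = 1
s2 (pos 2,3,6,7,10,11,14,15): 0⊕0⊕1⊕0⊕0⊕0⊕0⊕1 = 0
s4 (pos 4,5,6,7,12,13,14,15): 0⊕1⊕1⊕0⊕0⊕0⊕0⊕1 = 1
s8 (pos 8,9,10,11,12,13,14,15): 1⊕0⊕0⊕0⊕0⊕0⊕0⊕1 = 0
Syndrome s8…s1 = 0101 → error at position 5.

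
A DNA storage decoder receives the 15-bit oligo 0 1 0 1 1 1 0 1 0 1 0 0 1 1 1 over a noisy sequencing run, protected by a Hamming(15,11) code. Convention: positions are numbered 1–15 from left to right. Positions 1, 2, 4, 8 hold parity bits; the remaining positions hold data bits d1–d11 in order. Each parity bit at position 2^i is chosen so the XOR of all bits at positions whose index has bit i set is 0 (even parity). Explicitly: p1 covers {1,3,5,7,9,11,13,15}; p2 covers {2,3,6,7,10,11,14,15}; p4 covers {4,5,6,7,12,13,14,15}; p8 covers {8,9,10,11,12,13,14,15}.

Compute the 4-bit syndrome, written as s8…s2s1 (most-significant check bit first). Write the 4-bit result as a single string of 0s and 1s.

s1 (pos 1,3,5,7,9,11,13,15): 0⊕0⊕1⊕0⊕0⊕0⊕1⊕1 = 1
s2 (pos 2,3,6,7,10,11,14,15): 1⊕0⊕1⊕0⊕1⊕0⊕1⊕1 = 1
s4 (pos 4,5,6,7,12,13,14,15): 1⊕1⊕1⊕0⊕0⊕1⊕1⊕1 = 0
s8 (pos 8,9,10,11,12,13,14,15): 1⊕0⊕1⊕0⊕0⊕1⊕1⊕1 = 1
Syndrome s8…s1 = 1011 → error at position 11.

1011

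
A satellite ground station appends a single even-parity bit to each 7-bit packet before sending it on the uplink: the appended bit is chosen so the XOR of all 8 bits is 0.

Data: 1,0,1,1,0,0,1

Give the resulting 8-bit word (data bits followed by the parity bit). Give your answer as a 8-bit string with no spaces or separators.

XOR of the 7 data bits: 1⊕0⊕1⊕1⊕0⊕0⊕1 = 0
Parity bit = 0 (so all 8 bits XOR to 0).

10110010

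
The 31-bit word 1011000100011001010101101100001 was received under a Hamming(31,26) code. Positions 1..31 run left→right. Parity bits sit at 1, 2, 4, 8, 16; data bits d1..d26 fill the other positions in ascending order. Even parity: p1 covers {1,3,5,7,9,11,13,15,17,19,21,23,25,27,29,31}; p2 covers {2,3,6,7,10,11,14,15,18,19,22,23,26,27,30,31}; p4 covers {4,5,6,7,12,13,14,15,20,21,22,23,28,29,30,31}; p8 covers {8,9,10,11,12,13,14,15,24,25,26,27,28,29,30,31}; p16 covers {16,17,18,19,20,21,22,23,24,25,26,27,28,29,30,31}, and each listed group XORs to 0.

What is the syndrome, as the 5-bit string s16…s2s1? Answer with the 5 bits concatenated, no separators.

s1 (pos 1,3,5,7,9,11,13,15,17,19,21,23,25,27,29,31): 1⊕1⊕0⊕0⊕0⊕0⊕1⊕0⊕0⊕0⊕0⊕1⊕1⊕0⊕0⊕1 = 0
s2 (pos 2,3,6,7,10,11,14,15,18,19,22,23,26,27,30,31): 0⊕1⊕0⊕0⊕0⊕0⊕0⊕0⊕1⊕0⊕1⊕1⊕1⊕0⊕0⊕1 = 0
s4 (pos 4,5,6,7,12,13,14,15,20,21,22,23,28,29,30,31): 1⊕0⊕0⊕0⊕1⊕1⊕0⊕0⊕1⊕0⊕1⊕1⊕0⊕0⊕0⊕1 = 1
s8 (pos 8,9,10,11,12,13,14,15,24,25,26,27,28,29,30,31): 1⊕0⊕0⊕0⊕1⊕1⊕0⊕0⊕0⊕1⊕1⊕0⊕0⊕0⊕0⊕1 = 0
s16 (pos 16,17,18,19,20,21,22,23,24,25,26,27,28,29,30,31): 1⊕0⊕1⊕0⊕1⊕0⊕1⊕1⊕0⊕1⊕1⊕0⊕0⊕0⊕0⊕1 = 0
Syndrome s16…s1 = 00100 → error at position 4.

00100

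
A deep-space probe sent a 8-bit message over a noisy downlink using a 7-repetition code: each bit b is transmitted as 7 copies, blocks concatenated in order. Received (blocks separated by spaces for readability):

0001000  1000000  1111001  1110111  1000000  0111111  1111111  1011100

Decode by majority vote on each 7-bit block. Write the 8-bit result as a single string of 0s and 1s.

Block 1 (0001000): 1 one → 0
Block 2 (1000000): 1 one → 0
Block 3 (1111001): 5 ones → 1
Block 4 (1110111): 6 ones → 1
Block 5 (1000000): 1 one → 0
Block 6 (0111111): 6 ones → 1
Block 7 (1111111): 7 ones → 1
Block 8 (1011100): 4 ones → 1

00110111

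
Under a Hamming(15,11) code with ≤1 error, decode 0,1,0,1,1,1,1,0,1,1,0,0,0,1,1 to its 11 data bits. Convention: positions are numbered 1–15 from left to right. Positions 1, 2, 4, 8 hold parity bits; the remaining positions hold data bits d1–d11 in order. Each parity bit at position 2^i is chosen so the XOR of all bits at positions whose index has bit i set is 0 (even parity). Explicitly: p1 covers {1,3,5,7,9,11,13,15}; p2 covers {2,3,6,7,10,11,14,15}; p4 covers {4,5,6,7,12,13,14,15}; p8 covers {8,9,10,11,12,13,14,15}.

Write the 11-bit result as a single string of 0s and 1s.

01111100011

s1 (pos 1,3,5,7,9,11,13,15): 0⊕0⊕1⊕1⊕1⊕0⊕0⊕1 = 0
s2 (pos 2,3,6,7,10,11,14,15): 1⊕0⊕1⊕1⊕1⊕0⊕1⊕1 = 0
s4 (pos 4,5,6,7,12,13,14,15): 1⊕1⊕1⊕1⊕0⊕0⊕1⊕1 = 0
s8 (pos 8,9,10,11,12,13,14,15): 0⊕1⊕1⊕0⊕0⊕0⊕1⊕1 = 0
Syndrome s8…s1 = 0000 → no error.
Read data bits from positions 3,5,6,7,9,10,11,12,13,14,15: 01111100011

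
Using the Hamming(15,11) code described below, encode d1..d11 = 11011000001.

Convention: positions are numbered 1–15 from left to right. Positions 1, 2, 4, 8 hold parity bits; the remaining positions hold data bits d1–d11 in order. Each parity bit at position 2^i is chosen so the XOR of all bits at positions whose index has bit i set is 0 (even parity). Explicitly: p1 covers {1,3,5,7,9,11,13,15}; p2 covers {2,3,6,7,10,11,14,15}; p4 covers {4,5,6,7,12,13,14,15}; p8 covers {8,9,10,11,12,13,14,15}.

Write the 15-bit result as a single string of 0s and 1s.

111110101000001

Place data at non-parity positions: p1 p2 1 p4 1 0 1 p8 1 0 0 0 0 0 1
p1 (pos 1,3,5,7,9,11,13,15): XOR of data positions = 1⊕1⊕1⊕1⊕0⊕0⊕1 = 1
p2 (pos 2,3,6,7,10,11,14,15): XOR of data positions = 1⊕0⊕1⊕0⊕0⊕0⊕1 = 1
p4 (pos 4,5,6,7,12,13,14,15): XOR of data positions = 1⊕0⊕1⊕0⊕0⊕0⊕1 = 1
p8 (pos 8,9,10,11,12,13,14,15): XOR of data positions = 1⊕0⊕0⊕0⊕0⊕0⊕1 = 0
Codeword: 111110101000001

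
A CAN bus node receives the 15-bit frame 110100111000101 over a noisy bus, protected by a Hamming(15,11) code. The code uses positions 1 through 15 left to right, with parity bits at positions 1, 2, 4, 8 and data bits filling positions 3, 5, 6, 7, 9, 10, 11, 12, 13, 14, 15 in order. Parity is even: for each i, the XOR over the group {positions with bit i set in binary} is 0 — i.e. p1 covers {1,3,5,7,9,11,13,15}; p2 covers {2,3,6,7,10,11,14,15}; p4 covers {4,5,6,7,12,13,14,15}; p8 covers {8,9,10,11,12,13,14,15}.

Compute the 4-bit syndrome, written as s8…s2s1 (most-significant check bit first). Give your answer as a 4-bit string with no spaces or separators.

s1 (pos 1,3,5,7,9,11,13,15): 1⊕0⊕0⊕1⊕1⊕0⊕1⊕1 = 1
s2 (pos 2,3,6,7,10,11,14,15): 1⊕0⊕0⊕1⊕0⊕0⊕0⊕1 = 1
s4 (pos 4,5,6,7,12,13,14,15): 1⊕0⊕0⊕1⊕0⊕1⊕0⊕1 = 0
s8 (pos 8,9,10,11,12,13,14,15): 1⊕1⊕0⊕0⊕0⊕1⊕0⊕1 = 0
Syndrome s8…s1 = 0011 → error at position 3.

0011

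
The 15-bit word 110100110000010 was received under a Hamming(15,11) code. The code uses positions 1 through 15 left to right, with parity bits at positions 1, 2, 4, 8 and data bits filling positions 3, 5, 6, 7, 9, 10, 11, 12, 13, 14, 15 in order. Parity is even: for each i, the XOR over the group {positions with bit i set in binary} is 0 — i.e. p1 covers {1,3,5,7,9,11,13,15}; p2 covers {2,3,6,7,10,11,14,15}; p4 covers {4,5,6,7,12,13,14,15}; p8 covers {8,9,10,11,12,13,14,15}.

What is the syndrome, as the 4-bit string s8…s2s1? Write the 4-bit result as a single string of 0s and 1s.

0110

s1 (pos 1,3,5,7,9,11,13,15): 1⊕0⊕0⊕1⊕0⊕0⊕0⊕0 = 0
s2 (pos 2,3,6,7,10,11,14,15): 1⊕0⊕0⊕1⊕0⊕0⊕1⊕0 = 1
s4 (pos 4,5,6,7,12,13,14,15): 1⊕0⊕0⊕1⊕0⊕0⊕1⊕0 = 1
s8 (pos 8,9,10,11,12,13,14,15): 1⊕0⊕0⊕0⊕0⊕0⊕1⊕0 = 0
Syndrome s8…s1 = 0110 → error at position 6.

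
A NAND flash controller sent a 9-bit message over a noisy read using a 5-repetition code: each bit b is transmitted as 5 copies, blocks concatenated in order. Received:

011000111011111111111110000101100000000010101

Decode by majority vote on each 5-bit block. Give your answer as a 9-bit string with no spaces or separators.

011110001

Block 1 (01100): 2 ones → 0
Block 2 (01110): 3 ones → 1
Block 3 (11111): 5 ones → 1
Block 4 (11111): 5 ones → 1
Block 5 (11100): 3 ones → 1
Block 6 (00101): 2 ones → 0
Block 7 (10000): 1 one → 0
Block 8 (00000): 0 ones → 0
Block 9 (10101): 3 ones → 1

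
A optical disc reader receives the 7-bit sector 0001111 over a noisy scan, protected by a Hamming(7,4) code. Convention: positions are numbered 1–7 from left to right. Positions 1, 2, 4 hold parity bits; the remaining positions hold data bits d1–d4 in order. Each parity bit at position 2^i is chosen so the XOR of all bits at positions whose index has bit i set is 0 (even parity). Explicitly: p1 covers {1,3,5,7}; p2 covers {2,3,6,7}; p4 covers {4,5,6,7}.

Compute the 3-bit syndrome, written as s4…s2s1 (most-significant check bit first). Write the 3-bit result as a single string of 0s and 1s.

s1 (pos 1,3,5,7): 0⊕0⊕1⊕1 = 0
s2 (pos 2,3,6,7): 0⊕0⊕1⊕1 = 0
s4 (pos 4,5,6,7): 1⊕1⊕1⊕1 = 0
Syndrome s4…s1 = 000 → no error.

000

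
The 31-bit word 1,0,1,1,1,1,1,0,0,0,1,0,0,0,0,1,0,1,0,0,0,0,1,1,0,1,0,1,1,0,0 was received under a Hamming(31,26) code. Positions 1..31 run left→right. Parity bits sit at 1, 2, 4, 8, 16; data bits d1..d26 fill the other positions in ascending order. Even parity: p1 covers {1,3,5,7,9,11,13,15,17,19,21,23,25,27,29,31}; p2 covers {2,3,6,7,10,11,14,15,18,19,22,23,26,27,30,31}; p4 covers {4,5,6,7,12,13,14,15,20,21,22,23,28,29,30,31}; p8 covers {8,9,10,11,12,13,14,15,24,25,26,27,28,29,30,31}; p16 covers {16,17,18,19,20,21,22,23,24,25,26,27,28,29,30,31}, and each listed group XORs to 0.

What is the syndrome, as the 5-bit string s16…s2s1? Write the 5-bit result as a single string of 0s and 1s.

s1 (pos 1,3,5,7,9,11,13,15,17,19,21,23,25,27,29,31): 1⊕1⊕1⊕1⊕0⊕1⊕0⊕0⊕0⊕0⊕0⊕1⊕0⊕0⊕1⊕0 = 1
s2 (pos 2,3,6,7,10,11,14,15,18,19,22,23,26,27,30,31): 0⊕1⊕1⊕1⊕0⊕1⊕0⊕0⊕1⊕0⊕0⊕1⊕1⊕0⊕0⊕0 = 1
s4 (pos 4,5,6,7,12,13,14,15,20,21,22,23,28,29,30,31): 1⊕1⊕1⊕1⊕0⊕0⊕0⊕0⊕0⊕0⊕0⊕1⊕1⊕1⊕0⊕0 = 1
s8 (pos 8,9,10,11,12,13,14,15,24,25,26,27,28,29,30,31): 0⊕0⊕0⊕1⊕0⊕0⊕0⊕0⊕1⊕0⊕1⊕0⊕1⊕1⊕0⊕0 = 1
s16 (pos 16,17,18,19,20,21,22,23,24,25,26,27,28,29,30,31): 1⊕0⊕1⊕0⊕0⊕0⊕0⊕1⊕1⊕0⊕1⊕0⊕1⊕1⊕0⊕0 = 1
Syndrome s16…s1 = 11111 → error at position 31.

11111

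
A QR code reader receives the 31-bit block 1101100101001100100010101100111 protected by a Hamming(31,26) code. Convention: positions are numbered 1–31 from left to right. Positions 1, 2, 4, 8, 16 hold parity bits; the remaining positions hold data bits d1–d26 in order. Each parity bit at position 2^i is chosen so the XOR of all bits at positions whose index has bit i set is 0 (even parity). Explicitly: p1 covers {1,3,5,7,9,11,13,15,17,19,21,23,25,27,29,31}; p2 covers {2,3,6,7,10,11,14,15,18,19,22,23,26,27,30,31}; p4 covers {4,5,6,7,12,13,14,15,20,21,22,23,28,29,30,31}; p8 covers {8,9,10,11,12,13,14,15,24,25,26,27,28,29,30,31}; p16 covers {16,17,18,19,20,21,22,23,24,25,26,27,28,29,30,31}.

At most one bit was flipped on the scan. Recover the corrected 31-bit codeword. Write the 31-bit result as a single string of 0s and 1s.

s1 (pos 1,3,5,7,9,11,13,15,17,19,21,23,25,27,29,31): 1⊕0⊕1⊕0⊕0⊕0⊕1⊕0⊕1⊕0⊕1⊕1⊕1⊕0⊕1⊕1 = 1
s2 (pos 2,3,6,7,10,11,14,15,18,19,22,23,26,27,30,31): 1⊕0⊕0⊕0⊕1⊕0⊕1⊕0⊕0⊕0⊕0⊕1⊕1⊕0⊕1⊕1 = 1
s4 (pos 4,5,6,7,12,13,14,15,20,21,22,23,28,29,30,31): 1⊕1⊕0⊕0⊕0⊕1⊕1⊕0⊕0⊕1⊕0⊕1⊕0⊕1⊕1⊕1 = 1
s8 (pos 8,9,10,11,12,13,14,15,24,25,26,27,28,29,30,31): 1⊕0⊕1⊕0⊕0⊕1⊕1⊕0⊕0⊕1⊕1⊕0⊕0⊕1⊕1⊕1 = 1
s16 (pos 16,17,18,19,20,21,22,23,24,25,26,27,28,29,30,31): 0⊕1⊕0⊕0⊕0⊕1⊕0⊕1⊕0⊕1⊕1⊕0⊕0⊕1⊕1⊕1 = 0
Syndrome s16…s1 = 01111 → error at position 15.
Flip position 15: 1101100101001100100010101100111 → 1101100101001110100010101100111

1101100101001110100010101100111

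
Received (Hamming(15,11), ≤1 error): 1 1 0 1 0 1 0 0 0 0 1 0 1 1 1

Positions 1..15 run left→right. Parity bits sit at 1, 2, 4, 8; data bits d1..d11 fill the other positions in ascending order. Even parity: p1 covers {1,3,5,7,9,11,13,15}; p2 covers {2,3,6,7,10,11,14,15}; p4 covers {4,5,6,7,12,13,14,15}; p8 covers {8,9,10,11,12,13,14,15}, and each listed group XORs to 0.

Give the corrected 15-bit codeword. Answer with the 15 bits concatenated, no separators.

110100000010111

s1 (pos 1,3,5,7,9,11,13,15): 1⊕0⊕0⊕0⊕0⊕1⊕1⊕1 = 0
s2 (pos 2,3,6,7,10,11,14,15): 1⊕0⊕1⊕0⊕0⊕1⊕1⊕1 = 1
s4 (pos 4,5,6,7,12,13,14,15): 1⊕0⊕1⊕0⊕0⊕1⊕1⊕1 = 1
s8 (pos 8,9,10,11,12,13,14,15): 0⊕0⊕0⊕1⊕0⊕1⊕1⊕1 = 0
Syndrome s8…s1 = 0110 → error at position 6.
Flip position 6: 110101000010111 → 110100000010111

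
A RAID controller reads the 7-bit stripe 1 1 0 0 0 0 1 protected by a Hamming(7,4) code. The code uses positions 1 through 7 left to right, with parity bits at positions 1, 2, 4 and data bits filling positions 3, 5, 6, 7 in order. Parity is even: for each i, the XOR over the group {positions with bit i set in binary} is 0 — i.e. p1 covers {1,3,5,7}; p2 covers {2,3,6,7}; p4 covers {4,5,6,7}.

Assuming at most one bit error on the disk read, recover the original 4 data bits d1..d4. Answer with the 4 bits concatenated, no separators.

s1 (pos 1,3,5,7): 1⊕0⊕0⊕1 = 0
s2 (pos 2,3,6,7): 1⊕0⊕0⊕1 = 0
s4 (pos 4,5,6,7): 0⊕0⊕0⊕1 = 1
Syndrome s4…s1 = 100 → error at position 4.
Flip position 4: 1100001 → 1101001
Read data bits from positions 3,5,6,7: 0001

0001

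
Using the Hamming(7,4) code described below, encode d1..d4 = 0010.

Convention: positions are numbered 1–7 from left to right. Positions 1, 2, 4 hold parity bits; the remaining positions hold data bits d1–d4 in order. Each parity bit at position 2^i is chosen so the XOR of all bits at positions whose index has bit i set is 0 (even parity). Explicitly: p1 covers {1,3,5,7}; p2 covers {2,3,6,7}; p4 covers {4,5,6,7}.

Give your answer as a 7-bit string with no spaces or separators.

0101010

Place data at non-parity positions: p1 p2 0 p4 0 1 0
p1 (pos 1,3,5,7): XOR of data positions = 0⊕0⊕0 = 0
p2 (pos 2,3,6,7): XOR of data positions = 0⊕1⊕0 = 1
p4 (pos 4,5,6,7): XOR of data positions = 0⊕1⊕0 = 1
Codeword: 0101010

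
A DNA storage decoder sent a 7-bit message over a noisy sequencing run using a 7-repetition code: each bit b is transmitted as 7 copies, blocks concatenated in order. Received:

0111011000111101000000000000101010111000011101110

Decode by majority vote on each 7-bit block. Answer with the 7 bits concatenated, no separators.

Block 1 (0111011): 5 ones → 1
Block 2 (0001111): 4 ones → 1
Block 3 (0100000): 1 one → 0
Block 4 (0000000): 0 ones → 0
Block 5 (1010101): 4 ones → 1
Block 6 (1100001): 3 ones → 0
Block 7 (1101110): 5 ones → 1

1100101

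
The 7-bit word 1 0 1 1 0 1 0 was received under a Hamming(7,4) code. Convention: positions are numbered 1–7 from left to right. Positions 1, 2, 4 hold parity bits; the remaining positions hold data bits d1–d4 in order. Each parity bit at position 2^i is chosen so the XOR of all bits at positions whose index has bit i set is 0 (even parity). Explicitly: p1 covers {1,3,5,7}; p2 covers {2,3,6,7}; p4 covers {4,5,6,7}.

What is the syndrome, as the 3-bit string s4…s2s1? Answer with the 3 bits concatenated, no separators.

s1 (pos 1,3,5,7): 1⊕1⊕0⊕0 = 0
s2 (pos 2,3,6,7): 0⊕1⊕1⊕0 = 0
s4 (pos 4,5,6,7): 1⊕0⊕1⊕0 = 0
Syndrome s4…s1 = 000 → no error.

000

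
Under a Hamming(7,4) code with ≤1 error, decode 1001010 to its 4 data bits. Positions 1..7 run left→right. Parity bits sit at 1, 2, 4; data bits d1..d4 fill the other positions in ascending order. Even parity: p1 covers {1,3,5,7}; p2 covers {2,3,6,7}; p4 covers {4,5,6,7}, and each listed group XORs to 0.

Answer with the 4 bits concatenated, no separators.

s1 (pos 1,3,5,7): 1⊕0⊕0⊕0 = 1
s2 (pos 2,3,6,7): 0⊕0⊕1⊕0 = 1
s4 (pos 4,5,6,7): 1⊕0⊕1⊕0 = 0
Syndrome s4…s1 = 011 → error at position 3.
Flip position 3: 1001010 → 1011010
Read data bits from positions 3,5,6,7: 1010

1010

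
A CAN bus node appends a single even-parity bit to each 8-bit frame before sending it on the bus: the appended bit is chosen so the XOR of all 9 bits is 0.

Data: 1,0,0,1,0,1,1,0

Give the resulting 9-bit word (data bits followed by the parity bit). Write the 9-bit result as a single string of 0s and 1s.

100101100

XOR of the 8 data bits: 1⊕0⊕0⊕1⊕0⊕1⊕1⊕0 = 0
Parity bit = 0 (so all 9 bits XOR to 0).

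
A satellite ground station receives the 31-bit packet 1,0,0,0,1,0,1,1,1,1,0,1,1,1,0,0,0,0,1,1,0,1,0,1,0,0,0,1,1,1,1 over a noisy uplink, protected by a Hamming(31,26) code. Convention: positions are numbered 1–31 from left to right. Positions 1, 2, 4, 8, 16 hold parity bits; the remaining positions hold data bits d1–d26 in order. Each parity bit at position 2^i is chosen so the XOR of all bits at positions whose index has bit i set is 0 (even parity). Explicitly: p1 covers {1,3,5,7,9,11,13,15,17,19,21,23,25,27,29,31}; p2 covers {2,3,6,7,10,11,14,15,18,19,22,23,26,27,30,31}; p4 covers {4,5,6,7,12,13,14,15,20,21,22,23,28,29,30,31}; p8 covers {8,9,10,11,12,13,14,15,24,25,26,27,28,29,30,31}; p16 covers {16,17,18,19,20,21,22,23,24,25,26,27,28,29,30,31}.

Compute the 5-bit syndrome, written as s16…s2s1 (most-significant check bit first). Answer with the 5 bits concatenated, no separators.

01110

s1 (pos 1,3,5,7,9,11,13,15,17,19,21,23,25,27,29,31): 1⊕0⊕1⊕1⊕1⊕0⊕1⊕0⊕0⊕1⊕0⊕0⊕0⊕0⊕1⊕1 = 0
s2 (pos 2,3,6,7,10,11,14,15,18,19,22,23,26,27,30,31): 0⊕0⊕0⊕1⊕1⊕0⊕1⊕0⊕0⊕1⊕1⊕0⊕0⊕0⊕1⊕1 = 1
s4 (pos 4,5,6,7,12,13,14,15,20,21,22,23,28,29,30,31): 0⊕1⊕0⊕1⊕1⊕1⊕1⊕0⊕1⊕0⊕1⊕0⊕1⊕1⊕1⊕1 = 1
s8 (pos 8,9,10,11,12,13,14,15,24,25,26,27,28,29,30,31): 1⊕1⊕1⊕0⊕1⊕1⊕1⊕0⊕1⊕0⊕0⊕0⊕1⊕1⊕1⊕1 = 1
s16 (pos 16,17,18,19,20,21,22,23,24,25,26,27,28,29,30,31): 0⊕0⊕0⊕1⊕1⊕0⊕1⊕0⊕1⊕0⊕0⊕0⊕1⊕1⊕1⊕1 = 0
Syndrome s16…s1 = 01110 → error at position 14.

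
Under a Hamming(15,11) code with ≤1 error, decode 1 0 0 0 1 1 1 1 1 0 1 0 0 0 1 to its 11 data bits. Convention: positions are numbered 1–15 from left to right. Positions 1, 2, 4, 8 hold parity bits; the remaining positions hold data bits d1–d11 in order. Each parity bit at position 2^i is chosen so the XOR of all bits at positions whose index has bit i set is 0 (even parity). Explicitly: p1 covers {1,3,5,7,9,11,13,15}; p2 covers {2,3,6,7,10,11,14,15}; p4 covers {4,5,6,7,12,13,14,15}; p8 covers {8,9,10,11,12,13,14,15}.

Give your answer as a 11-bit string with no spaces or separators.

01111010001

s1 (pos 1,3,5,7,9,11,13,15): 1⊕0⊕1⊕1⊕1⊕1⊕0⊕1 = 0
s2 (pos 2,3,6,7,10,11,14,15): 0⊕0⊕1⊕1⊕0⊕1⊕0⊕1 = 0
s4 (pos 4,5,6,7,12,13,14,15): 0⊕1⊕1⊕1⊕0⊕0⊕0⊕1 = 0
s8 (pos 8,9,10,11,12,13,14,15): 1⊕1⊕0⊕1⊕0⊕0⊕0⊕1 = 0
Syndrome s8…s1 = 0000 → no error.
Read data bits from positions 3,5,6,7,9,10,11,12,13,14,15: 01111010001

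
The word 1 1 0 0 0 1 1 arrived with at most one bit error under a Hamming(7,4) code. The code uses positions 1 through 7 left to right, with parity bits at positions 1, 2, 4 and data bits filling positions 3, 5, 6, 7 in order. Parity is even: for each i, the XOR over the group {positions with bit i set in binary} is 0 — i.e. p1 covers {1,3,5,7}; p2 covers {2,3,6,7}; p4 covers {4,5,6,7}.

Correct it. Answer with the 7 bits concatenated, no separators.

1000011

s1 (pos 1,3,5,7): 1⊕0⊕0⊕1 = 0
s2 (pos 2,3,6,7): 1⊕0⊕1⊕1 = 1
s4 (pos 4,5,6,7): 0⊕0⊕1⊕1 = 0
Syndrome s4…s1 = 010 → error at position 2.
Flip position 2: 1100011 → 1000011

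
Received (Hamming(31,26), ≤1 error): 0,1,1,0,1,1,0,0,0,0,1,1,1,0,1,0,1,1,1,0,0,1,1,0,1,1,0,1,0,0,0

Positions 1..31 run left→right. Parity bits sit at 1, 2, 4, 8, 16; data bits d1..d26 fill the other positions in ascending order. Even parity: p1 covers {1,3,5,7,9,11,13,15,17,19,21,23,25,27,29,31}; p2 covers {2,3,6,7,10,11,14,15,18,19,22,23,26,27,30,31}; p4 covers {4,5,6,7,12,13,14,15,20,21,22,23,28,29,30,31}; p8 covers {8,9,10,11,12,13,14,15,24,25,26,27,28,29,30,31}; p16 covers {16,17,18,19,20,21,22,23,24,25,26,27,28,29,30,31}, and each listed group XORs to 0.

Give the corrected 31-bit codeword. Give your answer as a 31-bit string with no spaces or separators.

s1 (pos 1,3,5,7,9,11,13,15,17,19,21,23,25,27,29,31): 0⊕1⊕1⊕0⊕0⊕1⊕1⊕1⊕1⊕1⊕0⊕1⊕1⊕0⊕0⊕0 = 1
s2 (pos 2,3,6,7,10,11,14,15,18,19,22,23,26,27,30,31): 1⊕1⊕1⊕0⊕0⊕1⊕0⊕1⊕1⊕1⊕1⊕1⊕1⊕0⊕0⊕0 = 0
s4 (pos 4,5,6,7,12,13,14,15,20,21,22,23,28,29,30,31): 0⊕1⊕1⊕0⊕1⊕1⊕0⊕1⊕0⊕0⊕1⊕1⊕1⊕0⊕0⊕0 = 0
s8 (pos 8,9,10,11,12,13,14,15,24,25,26,27,28,29,30,31): 0⊕0⊕0⊕1⊕1⊕1⊕0⊕1⊕0⊕1⊕1⊕0⊕1⊕0⊕0⊕0 = 1
s16 (pos 16,17,18,19,20,21,22,23,24,25,26,27,28,29,30,31): 0⊕1⊕1⊕1⊕0⊕0⊕1⊕1⊕0⊕1⊕1⊕0⊕1⊕0⊕0⊕0 = 0
Syndrome s16…s1 = 01001 → error at position 9.
Flip position 9: 0110110000111010111001101101000 → 0110110010111010111001101101000

0110110010111010111001101101000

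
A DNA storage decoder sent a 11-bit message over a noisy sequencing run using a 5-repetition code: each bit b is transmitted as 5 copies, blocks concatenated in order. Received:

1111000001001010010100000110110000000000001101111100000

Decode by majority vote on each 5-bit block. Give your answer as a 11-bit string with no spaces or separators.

10000100010

Block 1 (11110): 4 ones → 1
Block 2 (00001): 1 one → 0
Block 3 (00101): 2 ones → 0
Block 4 (00101): 2 ones → 0
Block 5 (00000): 0 ones → 0
Block 6 (11011): 4 ones → 1
Block 7 (00000): 0 ones → 0
Block 8 (00000): 0 ones → 0
Block 9 (00110): 2 ones → 0
Block 10 (11111): 5 ones → 1
Block 11 (00000): 0 ones → 0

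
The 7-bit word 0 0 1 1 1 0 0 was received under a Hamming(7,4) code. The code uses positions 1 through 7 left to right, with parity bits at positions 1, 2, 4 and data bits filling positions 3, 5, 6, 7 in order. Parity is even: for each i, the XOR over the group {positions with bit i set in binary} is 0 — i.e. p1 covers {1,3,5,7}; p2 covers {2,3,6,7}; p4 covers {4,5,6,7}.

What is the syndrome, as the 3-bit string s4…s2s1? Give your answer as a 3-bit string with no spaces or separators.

s1 (pos 1,3,5,7): 0⊕1⊕1⊕0 = 0
s2 (pos 2,3,6,7): 0⊕1⊕0⊕0 = 1
s4 (pos 4,5,6,7): 1⊕1⊕0⊕0 = 0
Syndrome s4…s1 = 010 → error at position 2.

010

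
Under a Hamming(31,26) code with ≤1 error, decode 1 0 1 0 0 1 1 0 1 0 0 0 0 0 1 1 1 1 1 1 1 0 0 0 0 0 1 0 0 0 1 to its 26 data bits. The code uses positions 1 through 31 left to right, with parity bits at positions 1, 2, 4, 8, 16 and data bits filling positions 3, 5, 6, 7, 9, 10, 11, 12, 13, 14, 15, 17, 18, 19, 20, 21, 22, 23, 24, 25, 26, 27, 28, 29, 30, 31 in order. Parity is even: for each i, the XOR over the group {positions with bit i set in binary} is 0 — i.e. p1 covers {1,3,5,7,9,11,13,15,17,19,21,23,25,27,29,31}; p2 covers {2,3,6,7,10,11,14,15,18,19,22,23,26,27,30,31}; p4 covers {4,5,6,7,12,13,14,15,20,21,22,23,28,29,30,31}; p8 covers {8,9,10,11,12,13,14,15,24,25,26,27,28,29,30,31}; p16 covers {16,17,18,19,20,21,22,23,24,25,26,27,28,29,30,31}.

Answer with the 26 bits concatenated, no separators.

10111000001111110000010001

s1 (pos 1,3,5,7,9,11,13,15,17,19,21,23,25,27,29,31): 1⊕1⊕0⊕1⊕1⊕0⊕0⊕1⊕1⊕1⊕1⊕0⊕0⊕1⊕0⊕1 = 0
s2 (pos 2,3,6,7,10,11,14,15,18,19,22,23,26,27,30,31): 0⊕1⊕1⊕1⊕0⊕0⊕0⊕1⊕1⊕1⊕0⊕0⊕0⊕1⊕0⊕1 = 0
s4 (pos 4,5,6,7,12,13,14,15,20,21,22,23,28,29,30,31): 0⊕0⊕1⊕1⊕0⊕0⊕0⊕1⊕1⊕1⊕0⊕0⊕0⊕0⊕0⊕1 = 0
s8 (pos 8,9,10,11,12,13,14,15,24,25,26,27,28,29,30,31): 0⊕1⊕0⊕0⊕0⊕0⊕0⊕1⊕0⊕0⊕0⊕1⊕0⊕0⊕0⊕1 = 0
s16 (pos 16,17,18,19,20,21,22,23,24,25,26,27,28,29,30,31): 1⊕1⊕1⊕1⊕1⊕1⊕0⊕0⊕0⊕0⊕0⊕1⊕0⊕0⊕0⊕1 = 0
Syndrome s16…s1 = 00000 → no error.
Read data bits from positions 3,5,6,7,9,10,11,12,13,14,15,17,18,19,20,21,22,23,24,25,26,27,28,29,30,31: 10111000001111110000010001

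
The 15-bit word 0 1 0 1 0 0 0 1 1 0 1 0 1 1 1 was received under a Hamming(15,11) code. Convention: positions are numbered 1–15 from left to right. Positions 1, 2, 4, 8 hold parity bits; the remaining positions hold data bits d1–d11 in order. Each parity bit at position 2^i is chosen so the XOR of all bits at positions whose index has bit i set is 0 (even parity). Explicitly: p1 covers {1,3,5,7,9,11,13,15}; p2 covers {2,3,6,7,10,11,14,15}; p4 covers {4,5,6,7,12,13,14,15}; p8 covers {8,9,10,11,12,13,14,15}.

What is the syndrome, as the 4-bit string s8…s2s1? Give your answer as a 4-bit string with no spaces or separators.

s1 (pos 1,3,5,7,9,11,13,15): 0⊕0⊕0⊕0⊕1⊕1⊕1⊕1 = 0
s2 (pos 2,3,6,7,10,11,14,15): 1⊕0⊕0⊕0⊕0⊕1⊕1⊕1 = 0
s4 (pos 4,5,6,7,12,13,14,15): 1⊕0⊕0⊕0⊕0⊕1⊕1⊕1 = 0
s8 (pos 8,9,10,11,12,13,14,15): 1⊕1⊕0⊕1⊕0⊕1⊕1⊕1 = 0
Syndrome s8…s1 = 0000 → no error.

0000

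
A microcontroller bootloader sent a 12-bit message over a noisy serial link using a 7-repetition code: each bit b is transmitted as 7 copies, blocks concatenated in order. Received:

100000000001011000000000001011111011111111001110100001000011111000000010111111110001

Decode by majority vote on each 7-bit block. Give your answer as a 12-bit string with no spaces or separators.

Block 1 (1000000): 1 one → 0
Block 2 (0000101): 2 ones → 0
Block 3 (1000000): 1 one → 0
Block 4 (0000010): 1 one → 0
Block 5 (1111101): 6 ones → 1
Block 6 (1111111): 7 ones → 1
Block 7 (0011101): 4 ones → 1
Block 8 (0000100): 1 one → 0
Block 9 (0011111): 5 ones → 1
Block 10 (0000000): 0 ones → 0
Block 11 (1011111): 6 ones → 1
Block 12 (1110001): 4 ones → 1

000011101011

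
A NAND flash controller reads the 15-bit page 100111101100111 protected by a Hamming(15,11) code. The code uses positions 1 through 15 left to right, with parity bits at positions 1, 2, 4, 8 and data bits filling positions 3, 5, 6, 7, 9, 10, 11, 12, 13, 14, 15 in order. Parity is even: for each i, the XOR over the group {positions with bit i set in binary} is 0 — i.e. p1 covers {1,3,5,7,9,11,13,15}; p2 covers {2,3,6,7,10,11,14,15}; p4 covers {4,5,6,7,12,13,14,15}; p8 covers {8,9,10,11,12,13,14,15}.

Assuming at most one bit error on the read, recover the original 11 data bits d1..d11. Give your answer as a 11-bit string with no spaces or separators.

s1 (pos 1,3,5,7,9,11,13,15): 1⊕0⊕1⊕1⊕1⊕0⊕1⊕1 = 0
s2 (pos 2,3,6,7,10,11,14,15): 0⊕0⊕1⊕1⊕1⊕0⊕1⊕1 = 1
s4 (pos 4,5,6,7,12,13,14,15): 1⊕1⊕1⊕1⊕0⊕1⊕1⊕1 = 1
s8 (pos 8,9,10,11,12,13,14,15): 0⊕1⊕1⊕0⊕0⊕1⊕1⊕1 = 1
Syndrome s8…s1 = 1110 → error at position 14.
Flip position 14: 100111101100111 → 100111101100101
Read data bits from positions 3,5,6,7,9,10,11,12,13,14,15: 01111100101

01111100101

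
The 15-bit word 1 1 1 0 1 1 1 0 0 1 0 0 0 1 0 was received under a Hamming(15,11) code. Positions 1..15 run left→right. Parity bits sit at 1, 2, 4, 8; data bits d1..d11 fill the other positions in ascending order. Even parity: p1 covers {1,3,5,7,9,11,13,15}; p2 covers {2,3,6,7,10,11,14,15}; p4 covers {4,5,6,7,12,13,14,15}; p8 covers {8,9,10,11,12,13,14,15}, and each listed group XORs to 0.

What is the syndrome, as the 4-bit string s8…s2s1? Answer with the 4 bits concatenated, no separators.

s1 (pos 1,3,5,7,9,11,13,15): 1⊕1⊕1⊕1⊕0⊕0⊕0⊕0 = 0
s2 (pos 2,3,6,7,10,11,14,15): 1⊕1⊕1⊕1⊕1⊕0⊕1⊕0 = 0
s4 (pos 4,5,6,7,12,13,14,15): 0⊕1⊕1⊕1⊕0⊕0⊕1⊕0 = 0
s8 (pos 8,9,10,11,12,13,14,15): 0⊕0⊕1⊕0⊕0⊕0⊕1⊕0 = 0
Syndrome s8…s1 = 0000 → no error.

0000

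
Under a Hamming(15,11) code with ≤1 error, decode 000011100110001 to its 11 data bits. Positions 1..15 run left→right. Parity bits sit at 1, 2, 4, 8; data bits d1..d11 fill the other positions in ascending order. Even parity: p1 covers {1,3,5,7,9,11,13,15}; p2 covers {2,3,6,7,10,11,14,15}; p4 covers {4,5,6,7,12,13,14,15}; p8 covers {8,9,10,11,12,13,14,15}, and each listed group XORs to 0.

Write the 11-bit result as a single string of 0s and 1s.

s1 (pos 1,3,5,7,9,11,13,15): 0⊕0⊕1⊕1⊕0⊕1⊕0⊕1 = 0
s2 (pos 2,3,6,7,10,11,14,15): 0⊕0⊕1⊕1⊕1⊕1⊕0⊕1 = 1
s4 (pos 4,5,6,7,12,13,14,15): 0⊕1⊕1⊕1⊕0⊕0⊕0⊕1 = 0
s8 (pos 8,9,10,11,12,13,14,15): 0⊕0⊕1⊕1⊕0⊕0⊕0⊕1 = 1
Syndrome s8…s1 = 1010 → error at position 10.
Flip position 10: 000011100110001 → 000011100010001
Read data bits from positions 3,5,6,7,9,10,11,12,13,14,15: 01110010001

01110010001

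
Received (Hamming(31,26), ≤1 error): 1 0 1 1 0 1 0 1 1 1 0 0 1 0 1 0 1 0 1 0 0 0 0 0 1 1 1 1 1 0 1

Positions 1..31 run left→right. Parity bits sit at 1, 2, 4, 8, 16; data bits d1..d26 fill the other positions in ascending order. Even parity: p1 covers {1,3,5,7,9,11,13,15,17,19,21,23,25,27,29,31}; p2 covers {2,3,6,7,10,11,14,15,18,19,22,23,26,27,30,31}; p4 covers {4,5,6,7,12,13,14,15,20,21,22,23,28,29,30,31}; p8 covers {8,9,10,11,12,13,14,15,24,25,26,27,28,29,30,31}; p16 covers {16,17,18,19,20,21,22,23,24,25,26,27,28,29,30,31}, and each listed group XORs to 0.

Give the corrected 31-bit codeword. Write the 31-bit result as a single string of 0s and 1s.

1011010111000010101000001111101

s1 (pos 1,3,5,7,9,11,13,15,17,19,21,23,25,27,29,31): 1⊕1⊕0⊕0⊕1⊕0⊕1⊕1⊕1⊕1⊕0⊕0⊕1⊕1⊕1⊕1 = 1
s2 (pos 2,3,6,7,10,11,14,15,18,19,22,23,26,27,30,31): 0⊕1⊕1⊕0⊕1⊕0⊕0⊕1⊕0⊕1⊕0⊕0⊕1⊕1⊕0⊕1 = 0
s4 (pos 4,5,6,7,12,13,14,15,20,21,22,23,28,29,30,31): 1⊕0⊕1⊕0⊕0⊕1⊕0⊕1⊕0⊕0⊕0⊕0⊕1⊕1⊕0⊕1 = 1
s8 (pos 8,9,10,11,12,13,14,15,24,25,26,27,28,29,30,31): 1⊕1⊕1⊕0⊕0⊕1⊕0⊕1⊕0⊕1⊕1⊕1⊕1⊕1⊕0⊕1 = 1
s16 (pos 16,17,18,19,20,21,22,23,24,25,26,27,28,29,30,31): 0⊕1⊕0⊕1⊕0⊕0⊕0⊕0⊕0⊕1⊕1⊕1⊕1⊕1⊕0⊕1 = 0
Syndrome s16…s1 = 01101 → error at position 13.
Flip position 13: 1011010111001010101000001111101 → 1011010111000010101000001111101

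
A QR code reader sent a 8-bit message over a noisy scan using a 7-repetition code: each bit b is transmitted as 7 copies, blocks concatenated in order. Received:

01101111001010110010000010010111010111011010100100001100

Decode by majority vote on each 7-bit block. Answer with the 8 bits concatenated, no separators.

10001100

Block 1 (0110111): 5 ones → 1
Block 2 (1001010): 3 ones → 0
Block 3 (1100100): 3 ones → 0
Block 4 (0001001): 2 ones → 0
Block 5 (0111010): 4 ones → 1
Block 6 (1110110): 5 ones → 1
Block 7 (1010010): 3 ones → 0
Block 8 (0001100): 2 ones → 0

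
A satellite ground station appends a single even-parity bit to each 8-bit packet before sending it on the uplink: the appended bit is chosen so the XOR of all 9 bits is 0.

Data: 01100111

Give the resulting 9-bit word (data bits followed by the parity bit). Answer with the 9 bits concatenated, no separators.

XOR of the 8 data bits: 0⊕1⊕1⊕0⊕0⊕1⊕1⊕1 = 1
Parity bit = 1 (so all 9 bits XOR to 0).

011001111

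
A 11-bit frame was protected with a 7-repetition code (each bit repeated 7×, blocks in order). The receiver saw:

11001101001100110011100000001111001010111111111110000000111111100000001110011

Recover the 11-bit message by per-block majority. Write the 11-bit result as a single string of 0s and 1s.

Block 1 (1100110): 4 ones → 1
Block 2 (1001100): 3 ones → 0
Block 3 (1100111): 5 ones → 1
Block 4 (0000000): 0 ones → 0
Block 5 (1111001): 5 ones → 1
Block 6 (0101111): 5 ones → 1
Block 7 (1111111): 7 ones → 1
Block 8 (0000000): 0 ones → 0
Block 9 (1111111): 7 ones → 1
Block 10 (0000000): 0 ones → 0
Block 11 (1110011): 5 ones → 1

10101110101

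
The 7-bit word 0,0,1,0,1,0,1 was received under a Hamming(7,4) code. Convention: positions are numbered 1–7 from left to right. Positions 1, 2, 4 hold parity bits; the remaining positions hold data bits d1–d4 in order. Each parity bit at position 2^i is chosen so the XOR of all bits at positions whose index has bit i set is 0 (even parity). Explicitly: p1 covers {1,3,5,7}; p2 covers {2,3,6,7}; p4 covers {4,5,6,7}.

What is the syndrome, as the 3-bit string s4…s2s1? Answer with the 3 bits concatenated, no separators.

s1 (pos 1,3,5,7): 0⊕1⊕1⊕1 = 1
s2 (pos 2,3,6,7): 0⊕1⊕0⊕1 = 0
s4 (pos 4,5,6,7): 0⊕1⊕0⊕1 = 0
Syndrome s4…s1 = 001 → error at position 1.

001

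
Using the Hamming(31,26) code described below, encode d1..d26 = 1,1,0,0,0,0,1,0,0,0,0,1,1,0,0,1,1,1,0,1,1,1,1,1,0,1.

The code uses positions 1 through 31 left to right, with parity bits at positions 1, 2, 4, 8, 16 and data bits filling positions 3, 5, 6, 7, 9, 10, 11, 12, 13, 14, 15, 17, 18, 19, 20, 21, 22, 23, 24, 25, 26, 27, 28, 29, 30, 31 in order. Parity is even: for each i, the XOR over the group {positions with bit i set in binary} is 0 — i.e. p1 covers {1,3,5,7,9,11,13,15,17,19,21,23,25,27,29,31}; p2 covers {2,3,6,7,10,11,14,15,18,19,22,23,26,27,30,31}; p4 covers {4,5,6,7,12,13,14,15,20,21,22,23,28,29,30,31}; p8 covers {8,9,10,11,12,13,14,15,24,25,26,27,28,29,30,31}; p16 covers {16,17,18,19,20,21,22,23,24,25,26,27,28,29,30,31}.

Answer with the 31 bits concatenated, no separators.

0011100100100001110011101111101

Place data at non-parity positions: p1 p2 1 p4 1 0 0 p8 0 0 1 0 0 0 0 p16 1 1 0 0 1 1 1 0 1 1 1 1 1 0 1
p1 (pos 1,3,5,7,9,11,13,15,17,19,21,23,25,27,29,31): XOR of data positions = 1⊕1⊕0⊕0⊕1⊕0⊕0⊕1⊕0⊕1⊕1⊕1⊕1⊕1⊕1 = 0
p2 (pos 2,3,6,7,10,11,14,15,18,19,22,23,26,27,30,31): XOR of data positions = 1⊕0⊕0⊕0⊕1⊕0⊕0⊕1⊕0⊕1⊕1⊕1⊕1⊕0⊕1 = 0
p4 (pos 4,5,6,7,12,13,14,15,20,21,22,23,28,29,30,31): XOR of data positions = 1⊕0⊕0⊕0⊕0⊕0⊕0⊕0⊕1⊕1⊕1⊕1⊕1⊕0⊕1 = 1
p8 (pos 8,9,10,11,12,13,14,15,24,25,26,27,28,29,30,31): XOR of data positions = 0⊕0⊕1⊕0⊕0⊕0⊕0⊕0⊕1⊕1⊕1⊕1⊕1⊕0⊕1 = 1
p16 (pos 16,17,18,19,20,21,22,23,24,25,26,27,28,29,30,31): XOR of data positions = 1⊕1⊕0⊕0⊕1⊕1⊕1⊕0⊕1⊕1⊕1⊕1⊕1⊕0⊕1 = 1
Codeword: 0011100100100001110011101111101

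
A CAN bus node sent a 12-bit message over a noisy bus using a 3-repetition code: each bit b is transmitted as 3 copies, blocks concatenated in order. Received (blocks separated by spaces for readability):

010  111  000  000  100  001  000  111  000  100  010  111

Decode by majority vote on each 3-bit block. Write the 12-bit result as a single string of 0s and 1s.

010000010001

Block 1 (010): 1 one → 0
Block 2 (111): 3 ones → 1
Block 3 (000): 0 ones → 0
Block 4 (000): 0 ones → 0
Block 5 (100): 1 one → 0
Block 6 (001): 1 one → 0
Block 7 (000): 0 ones → 0
Block 8 (111): 3 ones → 1
Block 9 (000): 0 ones → 0
Block 10 (100): 1 one → 0
Block 11 (010): 1 one → 0
Block 12 (111): 3 ones → 1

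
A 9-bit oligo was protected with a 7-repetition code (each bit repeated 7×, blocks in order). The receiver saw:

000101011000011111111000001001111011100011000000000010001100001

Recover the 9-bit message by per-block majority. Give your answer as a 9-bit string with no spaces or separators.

001011000

Block 1 (0001010): 2 ones → 0
Block 2 (1100001): 3 ones → 0
Block 3 (1111111): 7 ones → 1
Block 4 (0000010): 1 one → 0
Block 5 (0111101): 5 ones → 1
Block 6 (1100011): 4 ones → 1
Block 7 (0000000): 0 ones → 0
Block 8 (0001000): 1 one → 0
Block 9 (1100001): 3 ones → 0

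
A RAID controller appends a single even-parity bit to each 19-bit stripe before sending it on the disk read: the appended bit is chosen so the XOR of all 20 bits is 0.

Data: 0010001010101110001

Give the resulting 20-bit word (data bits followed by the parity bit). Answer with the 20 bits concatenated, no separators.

XOR of the 19 data bits: 0⊕0⊕1⊕0⊕0⊕0⊕1⊕0⊕1⊕0⊕1⊕0⊕1⊕1⊕1⊕0⊕0⊕0⊕1 = 0
Parity bit = 0 (so all 20 bits XOR to 0).

00100010101011100010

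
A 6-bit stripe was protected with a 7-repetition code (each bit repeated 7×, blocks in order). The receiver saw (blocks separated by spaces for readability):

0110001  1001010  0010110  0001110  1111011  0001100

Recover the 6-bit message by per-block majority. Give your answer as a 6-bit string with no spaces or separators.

Block 1 (0110001): 3 ones → 0
Block 2 (1001010): 3 ones → 0
Block 3 (0010110): 3 ones → 0
Block 4 (0001110): 3 ones → 0
Block 5 (1111011): 6 ones → 1
Block 6 (0001100): 2 ones → 0

000010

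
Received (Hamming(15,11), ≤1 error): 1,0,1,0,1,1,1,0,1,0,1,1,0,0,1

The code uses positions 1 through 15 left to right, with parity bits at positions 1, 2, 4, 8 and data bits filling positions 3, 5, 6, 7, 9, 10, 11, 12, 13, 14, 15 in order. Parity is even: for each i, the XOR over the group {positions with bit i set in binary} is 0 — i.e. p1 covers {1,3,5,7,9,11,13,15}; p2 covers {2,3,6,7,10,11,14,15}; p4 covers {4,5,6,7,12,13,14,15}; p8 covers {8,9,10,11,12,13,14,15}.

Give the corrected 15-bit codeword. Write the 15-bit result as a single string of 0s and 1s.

101011001011001

s1 (pos 1,3,5,7,9,11,13,15): 1⊕1⊕1⊕1⊕1⊕1⊕0⊕1 = 1
s2 (pos 2,3,6,7,10,11,14,15): 0⊕1⊕1⊕1⊕0⊕1⊕0⊕1 = 1
s4 (pos 4,5,6,7,12,13,14,15): 0⊕1⊕1⊕1⊕1⊕0⊕0⊕1 = 1
s8 (pos 8,9,10,11,12,13,14,15): 0⊕1⊕0⊕1⊕1⊕0⊕0⊕1 = 0
Syndrome s8…s1 = 0111 → error at position 7.
Flip position 7: 101011101011001 → 101011001011001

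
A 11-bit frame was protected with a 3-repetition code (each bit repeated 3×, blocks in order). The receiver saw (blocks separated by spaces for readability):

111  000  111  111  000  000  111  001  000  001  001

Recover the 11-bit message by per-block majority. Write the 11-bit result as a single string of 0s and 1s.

10110010000

Block 1 (111): 3 ones → 1
Block 2 (000): 0 ones → 0
Block 3 (111): 3 ones → 1
Block 4 (111): 3 ones → 1
Block 5 (000): 0 ones → 0
Block 6 (000): 0 ones → 0
Block 7 (111): 3 ones → 1
Block 8 (001): 1 one → 0
Block 9 (000): 0 ones → 0
Block 10 (001): 1 one → 0
Block 11 (001): 1 one → 0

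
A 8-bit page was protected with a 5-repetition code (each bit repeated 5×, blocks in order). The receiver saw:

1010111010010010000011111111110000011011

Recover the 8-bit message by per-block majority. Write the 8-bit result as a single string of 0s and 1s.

Block 1 (10101): 3 ones → 1
Block 2 (11010): 3 ones → 1
Block 3 (01001): 2 ones → 0
Block 4 (00000): 0 ones → 0
Block 5 (11111): 5 ones → 1
Block 6 (11111): 5 ones → 1
Block 7 (00000): 0 ones → 0
Block 8 (11011): 4 ones → 1

11001101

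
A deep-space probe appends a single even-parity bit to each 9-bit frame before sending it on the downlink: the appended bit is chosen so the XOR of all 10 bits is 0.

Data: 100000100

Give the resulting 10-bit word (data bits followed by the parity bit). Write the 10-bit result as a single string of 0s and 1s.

1000001000

XOR of the 9 data bits: 1⊕0⊕0⊕0⊕0⊕0⊕1⊕0⊕0 = 0
Parity bit = 0 (so all 10 bits XOR to 0).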